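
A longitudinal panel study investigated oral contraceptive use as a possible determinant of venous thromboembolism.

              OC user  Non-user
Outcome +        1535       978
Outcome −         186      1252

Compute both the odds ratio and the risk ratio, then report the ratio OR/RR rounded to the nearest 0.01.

5.19

Reading the table with exposure as columns: a = 1535 (OC user, case), b = 186 (OC user, non-case), c = 978 (Non-user, case), d = 1252.
OR = (1535·1252)/(186·978) = 1921820/181908 = 10.56479
Risk in exposed = 1535/1721 = 0.89192; risk in unexposed = 978/2230 = 0.43857; RR = 2.03373
OR/RR = 10.56479 / 2.03373 = 5.19478
The outcome is not rare, so the OR lies further from 1 than the RR.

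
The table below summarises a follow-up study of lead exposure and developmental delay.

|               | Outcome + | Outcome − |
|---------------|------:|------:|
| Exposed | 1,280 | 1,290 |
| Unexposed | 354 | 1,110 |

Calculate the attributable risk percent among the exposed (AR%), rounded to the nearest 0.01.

Cells: a = 1280, b = 1290, c = 354, d = 1110.
Risk in exposed = 1280/2570 = 0.49805; risk in unexposed = 354/1464 = 0.24180.
RR = 0.49805/0.24180 = 2.05975
AR% = (RR − 1)/RR × 100 = (2.05975 − 1)/2.05975 × 100 = 51.4504%

51.45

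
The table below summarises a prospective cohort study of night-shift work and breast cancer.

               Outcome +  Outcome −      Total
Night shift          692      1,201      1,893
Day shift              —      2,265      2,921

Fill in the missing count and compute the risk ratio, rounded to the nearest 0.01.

The missing cell is in the unexposed row: 2921 − 2265 = 656.
So a = 692, b = 1201, c = 656, d = 2265.
RR = [a/(a+b)] / [c/(c+d)] = (692/1893) / (656/2921) = 0.36556/0.22458 = 1.62773

1.63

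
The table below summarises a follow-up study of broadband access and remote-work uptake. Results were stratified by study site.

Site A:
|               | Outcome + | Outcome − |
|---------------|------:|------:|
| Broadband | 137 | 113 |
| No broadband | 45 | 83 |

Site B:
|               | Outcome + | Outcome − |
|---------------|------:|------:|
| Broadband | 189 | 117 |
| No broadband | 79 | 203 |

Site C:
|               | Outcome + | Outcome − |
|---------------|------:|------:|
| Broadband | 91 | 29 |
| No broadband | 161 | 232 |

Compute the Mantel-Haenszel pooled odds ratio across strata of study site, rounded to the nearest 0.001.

3.566

OR_MH = Σ(aᵢdᵢ/nᵢ) / Σ(bᵢcᵢ/nᵢ), where nᵢ is the stratum total.
Stratum 1 (Site A): n = 378; a·d/n = 137·83/378 = 30.0820; b·c/n = 113·45/378 = 13.4524
Stratum 2 (Site B): n = 588; a·d/n = 189·203/588 = 65.2500; b·c/n = 117·79/588 = 15.7194
Stratum 3 (Site C): n = 513; a·d/n = 91·232/513 = 41.1540; b·c/n = 29·161/513 = 9.1014
OR_MH = (30.0820 + 65.2500 + 41.1540) / (13.4524 + 15.7194 + 9.1014) = 136.4860 / 38.2731 = 3.56610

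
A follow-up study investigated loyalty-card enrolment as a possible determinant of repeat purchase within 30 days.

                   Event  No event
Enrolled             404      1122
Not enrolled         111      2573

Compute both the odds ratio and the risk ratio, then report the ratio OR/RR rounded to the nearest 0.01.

Cells: a = 404, b = 1122, c = 111, d = 2573.
OR = (404·2573)/(1122·111) = 1039492/124542 = 8.34652
Risk in exposed = 404/1526 = 0.26474; risk in unexposed = 111/2684 = 0.04136; RR = 6.40157
OR/RR = 8.34652 / 6.40157 = 1.30382
The outcome is not rare, so the OR lies further from 1 than the RR.

1.30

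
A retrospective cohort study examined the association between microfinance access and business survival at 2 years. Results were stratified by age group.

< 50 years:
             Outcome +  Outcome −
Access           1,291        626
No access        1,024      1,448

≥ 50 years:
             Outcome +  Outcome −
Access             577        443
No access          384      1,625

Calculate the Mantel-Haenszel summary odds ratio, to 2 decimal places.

3.64

OR_MH = Σ(aᵢdᵢ/nᵢ) / Σ(bᵢcᵢ/nᵢ), where nᵢ is the stratum total.
Stratum 1 (< 50 years): n = 4389; a·d/n = 1291·1448/4389 = 425.9212; b·c/n = 626·1024/4389 = 146.0524
Stratum 2 (≥ 50 years): n = 3029; a·d/n = 577·1625/3029 = 309.5494; b·c/n = 443·384/3029 = 56.1611
OR_MH = (425.9212 + 309.5494) / (146.0524 + 56.1611) = 735.4705 / 202.2135 = 3.63710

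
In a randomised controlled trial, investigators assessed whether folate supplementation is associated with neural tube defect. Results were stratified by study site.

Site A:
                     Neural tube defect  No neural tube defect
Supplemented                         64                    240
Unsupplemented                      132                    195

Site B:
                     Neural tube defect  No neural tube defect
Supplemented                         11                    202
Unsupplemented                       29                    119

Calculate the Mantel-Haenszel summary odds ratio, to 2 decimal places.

0.35

OR_MH = Σ(aᵢdᵢ/nᵢ) / Σ(bᵢcᵢ/nᵢ), where nᵢ is the stratum total.
Stratum 1 (Site A): n = 631; a·d/n = 64·195/631 = 19.7781; b·c/n = 240·132/631 = 50.2060
Stratum 2 (Site B): n = 361; a·d/n = 11·119/361 = 3.6260; b·c/n = 202·29/361 = 16.2271
OR_MH = (19.7781 + 3.6260) / (50.2060 + 16.2271) = 23.4042 / 66.4332 = 0.35230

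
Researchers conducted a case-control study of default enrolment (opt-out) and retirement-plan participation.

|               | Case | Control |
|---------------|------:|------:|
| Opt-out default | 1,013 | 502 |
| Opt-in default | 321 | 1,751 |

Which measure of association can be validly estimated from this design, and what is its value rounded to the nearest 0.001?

11.007

Cells: a = 1013, b = 502, c = 321, d = 1751.
This is a case-control study: participants were sampled on outcome status, so risks in the source population cannot be estimated directly — relative risk is not valid here. The odds ratio is the appropriate measure.
OR = (a·d)/(b·c) = (1013 × 1751) / (502 × 321) = 1773763 / 161142 = 11.00745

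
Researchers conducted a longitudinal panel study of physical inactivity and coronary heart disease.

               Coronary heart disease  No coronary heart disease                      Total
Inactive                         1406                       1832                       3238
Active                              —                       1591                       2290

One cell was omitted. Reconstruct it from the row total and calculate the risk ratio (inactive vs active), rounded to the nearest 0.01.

1.42

The missing cell is in the unexposed row: 2290 − 1591 = 699.
So a = 1406, b = 1832, c = 699, d = 1591.
RR = [a/(a+b)] / [c/(c+d)] = (1406/3238) / (699/2290) = 0.43422/0.30524 = 1.42255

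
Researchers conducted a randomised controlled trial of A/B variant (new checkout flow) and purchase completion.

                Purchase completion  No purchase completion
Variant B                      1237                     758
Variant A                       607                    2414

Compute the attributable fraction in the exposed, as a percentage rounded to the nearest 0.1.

67.6

Cells: a = 1237, b = 758, c = 607, d = 2414.
Risk in exposed = 1237/1995 = 0.62005; risk in unexposed = 607/3021 = 0.20093.
RR = 0.62005/0.20093 = 3.08595
AR% = (RR − 1)/RR × 100 = (3.08595 − 1)/3.08595 × 100 = 67.5951%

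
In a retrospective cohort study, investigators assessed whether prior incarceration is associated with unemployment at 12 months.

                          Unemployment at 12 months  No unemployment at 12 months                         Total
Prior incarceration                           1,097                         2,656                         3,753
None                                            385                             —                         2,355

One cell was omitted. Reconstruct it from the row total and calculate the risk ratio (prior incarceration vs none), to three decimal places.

1.788

The missing cell is in the unexposed row: 2355 − 385 = 1970.
So a = 1097, b = 2656, c = 385, d = 1970.
RR = [a/(a+b)] / [c/(c+d)] = (1097/3753) / (385/2355) = 0.29230/0.16348 = 1.78796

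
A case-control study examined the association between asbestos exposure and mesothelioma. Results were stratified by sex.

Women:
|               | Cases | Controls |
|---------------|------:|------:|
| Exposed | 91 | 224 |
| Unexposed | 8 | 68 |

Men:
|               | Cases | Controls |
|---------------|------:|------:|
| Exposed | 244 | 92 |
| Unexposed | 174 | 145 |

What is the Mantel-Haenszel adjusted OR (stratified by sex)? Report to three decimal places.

OR_MH = Σ(aᵢdᵢ/nᵢ) / Σ(bᵢcᵢ/nᵢ), where nᵢ is the stratum total.
Stratum 1 (Women): n = 391; a·d/n = 91·68/391 = 15.8261; b·c/n = 224·8/391 = 4.5831
Stratum 2 (Men): n = 655; a·d/n = 244·145/655 = 54.0153; b·c/n = 92·174/655 = 24.4397
OR_MH = (15.8261 + 54.0153) / (4.5831 + 24.4397) = 69.8414 / 29.0228 = 2.40643

2.406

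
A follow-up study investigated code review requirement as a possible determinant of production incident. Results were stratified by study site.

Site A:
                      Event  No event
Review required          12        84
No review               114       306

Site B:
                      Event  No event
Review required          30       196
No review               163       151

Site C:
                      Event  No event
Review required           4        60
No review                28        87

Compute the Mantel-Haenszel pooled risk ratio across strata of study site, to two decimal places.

0.30

RR_MH = Σ(aᵢ·n₀ᵢ/nᵢ) / Σ(cᵢ·n₁ᵢ/nᵢ), with n₁ᵢ = aᵢ+bᵢ (exposed), n₀ᵢ = cᵢ+dᵢ (unexposed), nᵢ = n₁ᵢ+n₀ᵢ.
Stratum 1 (Site A): n₁ = 96, n₀ = 420, n = 516; a·n₀/n = 12·420/516 = 9.7674; c·n₁/n = 114·96/516 = 21.2093
Stratum 2 (Site B): n₁ = 226, n₀ = 314, n = 540; a·n₀/n = 30·314/540 = 17.4444; c·n₁/n = 163·226/540 = 68.2185
Stratum 3 (Site C): n₁ = 64, n₀ = 115, n = 179; a·n₀/n = 4·115/179 = 2.5698; c·n₁/n = 28·64/179 = 10.0112
RR_MH = (9.7674 + 17.4444 + 2.5698) / (21.2093 + 68.2185 + 10.0112) = 29.7817 / 99.4390 = 0.29950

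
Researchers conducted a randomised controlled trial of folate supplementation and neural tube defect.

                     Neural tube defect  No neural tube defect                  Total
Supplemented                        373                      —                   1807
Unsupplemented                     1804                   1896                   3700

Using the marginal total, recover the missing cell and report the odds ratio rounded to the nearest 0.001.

0.273

The missing cell is in the exposed row: 1807 − 373 = 1434.
So a = 373, b = 1434, c = 1804, d = 1896.
OR = (a·d)/(b·c) = (373 × 1896) / (1434 × 1804) = 707208 / 2586936 = 0.27338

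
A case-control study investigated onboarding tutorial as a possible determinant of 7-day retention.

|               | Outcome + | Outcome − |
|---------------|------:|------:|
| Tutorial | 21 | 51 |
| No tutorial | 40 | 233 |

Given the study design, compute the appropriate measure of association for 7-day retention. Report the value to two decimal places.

Cells: a = 21, b = 51, c = 40, d = 233.
This is a case-control study: participants were sampled on outcome status, so risks in the source population cannot be estimated directly — relative risk is not valid here. The odds ratio is the appropriate measure.
OR = (a·d)/(b·c) = (21 × 233) / (51 × 40) = 4893 / 2040 = 2.39853

2.40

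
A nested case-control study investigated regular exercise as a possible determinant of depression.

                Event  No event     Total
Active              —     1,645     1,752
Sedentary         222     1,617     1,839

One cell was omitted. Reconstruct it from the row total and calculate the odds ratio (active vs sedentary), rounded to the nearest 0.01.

0.47

The missing cell is in the exposed row: 1752 − 1645 = 107.
So a = 107, b = 1645, c = 222, d = 1617.
OR = (a·d)/(b·c) = (107 × 1617) / (1645 × 222) = 173019 / 365190 = 0.47378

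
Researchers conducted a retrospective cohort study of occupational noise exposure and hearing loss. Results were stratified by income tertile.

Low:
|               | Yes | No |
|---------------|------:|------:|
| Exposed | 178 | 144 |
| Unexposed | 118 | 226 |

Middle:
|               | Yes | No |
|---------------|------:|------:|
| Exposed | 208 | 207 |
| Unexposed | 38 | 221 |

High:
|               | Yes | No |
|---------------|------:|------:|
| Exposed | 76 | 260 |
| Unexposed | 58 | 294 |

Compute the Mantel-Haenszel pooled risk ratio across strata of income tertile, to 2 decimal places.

1.94

RR_MH = Σ(aᵢ·n₀ᵢ/nᵢ) / Σ(cᵢ·n₁ᵢ/nᵢ), with n₁ᵢ = aᵢ+bᵢ (exposed), n₀ᵢ = cᵢ+dᵢ (unexposed), nᵢ = n₁ᵢ+n₀ᵢ.
Stratum 1 (Low): n₁ = 322, n₀ = 344, n = 666; a·n₀/n = 178·344/666 = 91.9399; c·n₁/n = 118·322/666 = 57.0511
Stratum 2 (Middle): n₁ = 415, n₀ = 259, n = 674; a·n₀/n = 208·259/674 = 79.9288; c·n₁/n = 38·415/674 = 23.3976
Stratum 3 (High): n₁ = 336, n₀ = 352, n = 688; a·n₀/n = 76·352/688 = 38.8837; c·n₁/n = 58·336/688 = 28.3256
RR_MH = (91.9399 + 79.9288 + 38.8837) / (57.0511 + 23.3976 + 28.3256) = 210.7524 / 108.7743 = 1.93752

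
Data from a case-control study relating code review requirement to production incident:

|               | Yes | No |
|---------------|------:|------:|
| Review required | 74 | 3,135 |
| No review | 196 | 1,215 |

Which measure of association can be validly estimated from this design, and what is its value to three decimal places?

Cells: a = 74, b = 3135, c = 196, d = 1215.
This is a case-control study: participants were sampled on outcome status, so risks in the source population cannot be estimated directly — relative risk is not valid here. The odds ratio is the appropriate measure.
OR = (a·d)/(b·c) = (74 × 1215) / (3135 × 196) = 89910 / 614460 = 0.14632

0.146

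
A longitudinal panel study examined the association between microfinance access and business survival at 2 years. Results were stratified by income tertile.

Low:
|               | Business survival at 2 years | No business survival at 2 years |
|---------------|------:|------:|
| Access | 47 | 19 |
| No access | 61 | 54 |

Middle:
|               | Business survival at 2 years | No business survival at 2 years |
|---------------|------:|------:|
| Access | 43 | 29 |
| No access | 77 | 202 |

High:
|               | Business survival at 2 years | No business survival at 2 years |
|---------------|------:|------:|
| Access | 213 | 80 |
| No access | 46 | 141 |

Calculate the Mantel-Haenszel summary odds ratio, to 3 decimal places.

OR_MH = Σ(aᵢdᵢ/nᵢ) / Σ(bᵢcᵢ/nᵢ), where nᵢ is the stratum total.
Stratum 1 (Low): n = 181; a·d/n = 47·54/181 = 14.0221; b·c/n = 19·61/181 = 6.4033
Stratum 2 (Middle): n = 351; a·d/n = 43·202/351 = 24.7464; b·c/n = 29·77/351 = 6.3618
Stratum 3 (High): n = 480; a·d/n = 213·141/480 = 62.5688; b·c/n = 80·46/480 = 7.6667
OR_MH = (14.0221 + 24.7464 + 62.5688) / (6.4033 + 6.3618 + 7.6667) = 101.3373 / 20.4318 = 4.95978

4.960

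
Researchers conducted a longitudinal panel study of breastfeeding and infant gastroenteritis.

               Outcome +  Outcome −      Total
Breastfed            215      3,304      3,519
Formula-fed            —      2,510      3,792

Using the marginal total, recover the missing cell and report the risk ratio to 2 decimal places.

The missing cell is in the unexposed row: 3792 − 2510 = 1282.
So a = 215, b = 3304, c = 1282, d = 2510.
RR = [a/(a+b)] / [c/(c+d)] = (215/3519) / (1282/3792) = 0.06110/0.33808 = 0.18072

0.18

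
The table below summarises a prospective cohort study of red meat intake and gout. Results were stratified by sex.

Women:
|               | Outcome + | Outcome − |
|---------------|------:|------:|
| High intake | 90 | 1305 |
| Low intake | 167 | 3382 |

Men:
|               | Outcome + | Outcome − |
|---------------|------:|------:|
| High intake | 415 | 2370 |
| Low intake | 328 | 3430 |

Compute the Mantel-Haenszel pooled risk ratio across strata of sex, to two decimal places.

RR_MH = Σ(aᵢ·n₀ᵢ/nᵢ) / Σ(cᵢ·n₁ᵢ/nᵢ), with n₁ᵢ = aᵢ+bᵢ (exposed), n₀ᵢ = cᵢ+dᵢ (unexposed), nᵢ = n₁ᵢ+n₀ᵢ.
Stratum 1 (Women): n₁ = 1395, n₀ = 3549, n = 4944; a·n₀/n = 90·3549/4944 = 64.6056; c·n₁/n = 167·1395/4944 = 47.1208
Stratum 2 (Men): n₁ = 2785, n₀ = 3758, n = 6543; a·n₀/n = 415·3758/6543 = 238.3570; c·n₁/n = 328·2785/6543 = 139.6118
RR_MH = (64.6056 + 238.3570) / (47.1208 + 139.6118) = 302.9626 / 186.7326 = 1.62244

1.62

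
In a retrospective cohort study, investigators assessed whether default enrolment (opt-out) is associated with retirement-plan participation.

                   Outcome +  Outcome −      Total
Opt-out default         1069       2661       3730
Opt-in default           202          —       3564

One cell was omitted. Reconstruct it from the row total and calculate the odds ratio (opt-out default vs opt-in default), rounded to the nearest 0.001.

The missing cell is in the unexposed row: 3564 − 202 = 3362.
So a = 1069, b = 2661, c = 202, d = 3362.
OR = (a·d)/(b·c) = (1069 × 3362) / (2661 × 202) = 3593978 / 537522 = 6.68620

6.686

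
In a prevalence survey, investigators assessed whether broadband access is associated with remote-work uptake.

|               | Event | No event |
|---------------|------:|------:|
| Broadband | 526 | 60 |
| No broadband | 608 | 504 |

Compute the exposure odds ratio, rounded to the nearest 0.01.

7.27

Cells: a = 526, b = 60, c = 608, d = 504.
OR = (a·d)/(b·c) = (526 × 504) / (60 × 608) = 265104 / 36480 = 7.26711
The odds of remote-work uptake are about 7.27 times as high in the broadband group.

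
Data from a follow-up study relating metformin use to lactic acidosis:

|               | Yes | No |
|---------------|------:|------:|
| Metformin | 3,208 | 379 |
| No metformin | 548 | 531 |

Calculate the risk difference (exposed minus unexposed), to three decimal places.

0.386

Cells: a = 3208, b = 379, c = 548, d = 531.
Risk in exposed = 3208/3587 = 0.894341; risk in unexposed = 548/1079 = 0.507878.
Risk difference = 0.894341 − 0.507878 = 0.386463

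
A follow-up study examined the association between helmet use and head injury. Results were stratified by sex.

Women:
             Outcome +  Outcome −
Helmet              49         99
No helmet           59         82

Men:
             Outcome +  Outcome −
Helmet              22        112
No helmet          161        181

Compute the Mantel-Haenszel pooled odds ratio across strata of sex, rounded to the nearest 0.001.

0.383

OR_MH = Σ(aᵢdᵢ/nᵢ) / Σ(bᵢcᵢ/nᵢ), where nᵢ is the stratum total.
Stratum 1 (Women): n = 289; a·d/n = 49·82/289 = 13.9031; b·c/n = 99·59/289 = 20.2111
Stratum 2 (Men): n = 476; a·d/n = 22·181/476 = 8.3655; b·c/n = 112·161/476 = 37.8824
OR_MH = (13.9031 + 8.3655) / (20.2111 + 37.8824) = 22.2687 / 58.0934 = 0.38332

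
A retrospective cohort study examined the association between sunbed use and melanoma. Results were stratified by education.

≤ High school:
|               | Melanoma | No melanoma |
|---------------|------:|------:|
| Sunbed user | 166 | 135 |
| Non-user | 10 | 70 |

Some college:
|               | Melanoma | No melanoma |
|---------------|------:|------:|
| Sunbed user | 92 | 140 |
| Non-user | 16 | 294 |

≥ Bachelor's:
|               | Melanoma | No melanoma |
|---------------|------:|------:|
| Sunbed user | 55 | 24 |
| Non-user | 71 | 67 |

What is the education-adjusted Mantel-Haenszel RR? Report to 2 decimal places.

RR_MH = Σ(aᵢ·n₀ᵢ/nᵢ) / Σ(cᵢ·n₁ᵢ/nᵢ), with n₁ᵢ = aᵢ+bᵢ (exposed), n₀ᵢ = cᵢ+dᵢ (unexposed), nᵢ = n₁ᵢ+n₀ᵢ.
Stratum 1 (≤ High school): n₁ = 301, n₀ = 80, n = 381; a·n₀/n = 166·80/381 = 34.8556; c·n₁/n = 10·301/381 = 7.9003
Stratum 2 (Some college): n₁ = 232, n₀ = 310, n = 542; a·n₀/n = 92·310/542 = 52.6199; c·n₁/n = 16·232/542 = 6.8487
Stratum 3 (≥ Bachelor's): n₁ = 79, n₀ = 138, n = 217; a·n₀/n = 55·138/217 = 34.9770; c·n₁/n = 71·79/217 = 25.8479
RR_MH = (34.8556 + 52.6199 + 34.9770) / (7.9003 + 6.8487 + 25.8479) = 122.4525 / 40.5969 = 3.01630

3.02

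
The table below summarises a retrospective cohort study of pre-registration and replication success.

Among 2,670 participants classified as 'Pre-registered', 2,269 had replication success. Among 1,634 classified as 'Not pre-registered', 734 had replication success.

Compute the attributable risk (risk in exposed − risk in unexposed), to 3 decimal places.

0.401

From the description: a = 2269, b = 401, c = 734, d = 900.
Risk in exposed = 2269/2670 = 0.849813; risk in unexposed = 734/1634 = 0.449204.
Risk difference = 0.849813 − 0.449204 = 0.400608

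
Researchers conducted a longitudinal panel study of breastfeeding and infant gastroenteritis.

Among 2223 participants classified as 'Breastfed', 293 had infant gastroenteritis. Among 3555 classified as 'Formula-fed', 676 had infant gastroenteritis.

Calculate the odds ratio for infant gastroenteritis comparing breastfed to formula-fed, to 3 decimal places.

0.647

From the description: a = 293, b = 1930, c = 676, d = 2879.
OR = (a·d)/(b·c) = (293 × 2879) / (1930 × 676) = 843547 / 1304680 = 0.64655
Exposure is associated with lower odds of infant gastroenteritis (OR = 0.65 < 1).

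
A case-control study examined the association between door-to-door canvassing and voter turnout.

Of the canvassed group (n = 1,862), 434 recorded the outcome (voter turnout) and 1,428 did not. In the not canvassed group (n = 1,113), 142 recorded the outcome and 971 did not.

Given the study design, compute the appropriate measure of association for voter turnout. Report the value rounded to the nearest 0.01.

From the description: a = 434, b = 1428, c = 142, d = 971.
This is a case-control study: participants were sampled on outcome status, so risks in the source population cannot be estimated directly — relative risk is not valid here. The odds ratio is the appropriate measure.
OR = (a·d)/(b·c) = (434 × 971) / (1428 × 142) = 421414 / 202776 = 2.07822

2.08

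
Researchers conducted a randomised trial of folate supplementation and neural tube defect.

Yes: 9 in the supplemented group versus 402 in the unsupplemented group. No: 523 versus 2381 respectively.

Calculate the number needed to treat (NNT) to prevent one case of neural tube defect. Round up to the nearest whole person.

8

Risk in treated group = 9/532 = 0.01692; risk in control = 402/2783 = 0.14445.
Absolute risk reduction = 0.14445 − 0.01692 = 0.12753
NNT = 1 / ARR = 1 / 0.12753 = 7.841 → round up → 8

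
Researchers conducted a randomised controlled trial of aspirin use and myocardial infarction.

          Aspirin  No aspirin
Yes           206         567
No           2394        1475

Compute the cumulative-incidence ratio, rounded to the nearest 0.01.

Reading the table with exposure as columns: a = 206 (Aspirin, case), b = 2394 (Aspirin, non-case), c = 567 (No aspirin, case), d = 1475.
Risk in exposed = 206/2600 = 0.07923; risk in unexposed = 567/2042 = 0.27767.
RR = 0.07923 / 0.27767 = 0.28534
The risk is 71% lower among the exposed than among the unexposed.

0.29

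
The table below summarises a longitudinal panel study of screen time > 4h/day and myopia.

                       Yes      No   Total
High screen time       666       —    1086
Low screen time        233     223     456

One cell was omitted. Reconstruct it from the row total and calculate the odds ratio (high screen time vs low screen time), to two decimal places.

The missing cell is in the exposed row: 1086 − 666 = 420.
So a = 666, b = 420, c = 233, d = 223.
OR = (a·d)/(b·c) = (666 × 223) / (420 × 233) = 148518 / 97860 = 1.51766

1.52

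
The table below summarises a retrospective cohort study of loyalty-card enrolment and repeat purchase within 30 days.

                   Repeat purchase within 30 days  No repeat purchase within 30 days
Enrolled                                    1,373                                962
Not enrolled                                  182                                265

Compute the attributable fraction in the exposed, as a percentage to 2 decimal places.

Cells: a = 1373, b = 962, c = 182, d = 265.
Risk in exposed = 1373/2335 = 0.58801; risk in unexposed = 182/447 = 0.40716.
RR = 0.58801/0.40716 = 1.44417
AR% = (RR − 1)/RR × 100 = (1.44417 − 1)/1.44417 × 100 = 30.7563%

30.76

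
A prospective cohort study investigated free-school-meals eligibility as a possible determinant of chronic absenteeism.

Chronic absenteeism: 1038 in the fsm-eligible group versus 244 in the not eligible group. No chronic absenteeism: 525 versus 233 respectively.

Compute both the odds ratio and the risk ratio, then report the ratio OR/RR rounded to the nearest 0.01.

1.45

From the description: a = 1038, b = 525, c = 244, d = 233.
OR = (1038·233)/(525·244) = 241854/128100 = 1.88801
Risk in exposed = 1038/1563 = 0.66411; risk in unexposed = 244/477 = 0.51153; RR = 1.29828
OR/RR = 1.88801 / 1.29828 = 1.45424
The outcome is not rare, so the OR lies further from 1 than the RR.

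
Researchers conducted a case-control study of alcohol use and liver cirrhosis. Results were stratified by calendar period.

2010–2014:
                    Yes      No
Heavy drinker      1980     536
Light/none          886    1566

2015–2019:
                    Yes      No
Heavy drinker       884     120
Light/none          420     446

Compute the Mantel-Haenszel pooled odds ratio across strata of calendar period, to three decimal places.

6.814

OR_MH = Σ(aᵢdᵢ/nᵢ) / Σ(bᵢcᵢ/nᵢ), where nᵢ is the stratum total.
Stratum 1 (2010–2014): n = 4968; a·d/n = 1980·1566/4968 = 624.1304; b·c/n = 536·886/4968 = 95.5910
Stratum 2 (2015–2019): n = 1870; a·d/n = 884·446/1870 = 210.8364; b·c/n = 120·420/1870 = 26.9519
OR_MH = (624.1304 + 210.8364) / (95.5910 + 26.9519) = 834.9668 / 122.5429 = 6.81367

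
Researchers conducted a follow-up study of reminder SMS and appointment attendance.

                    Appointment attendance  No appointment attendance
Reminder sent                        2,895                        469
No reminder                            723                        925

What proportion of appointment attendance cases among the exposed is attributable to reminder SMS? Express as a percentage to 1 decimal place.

49.0

Cells: a = 2895, b = 469, c = 723, d = 925.
Risk in exposed = 2895/3364 = 0.86058; risk in unexposed = 723/1648 = 0.43871.
RR = 0.86058/0.43871 = 1.96160
AR% = (RR − 1)/RR × 100 = (1.96160 − 1)/1.96160 × 100 = 49.0213%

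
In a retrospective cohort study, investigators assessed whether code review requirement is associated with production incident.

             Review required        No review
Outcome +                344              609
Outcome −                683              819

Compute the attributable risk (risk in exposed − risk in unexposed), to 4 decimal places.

-0.0915

Reading the table with exposure as columns: a = 344 (Review required, case), b = 683 (Review required, non-case), c = 609 (No review, case), d = 819.
Risk in exposed = 344/1027 = 0.334956; risk in unexposed = 609/1428 = 0.426471.
Risk difference = 0.334956 − 0.426471 = -0.091514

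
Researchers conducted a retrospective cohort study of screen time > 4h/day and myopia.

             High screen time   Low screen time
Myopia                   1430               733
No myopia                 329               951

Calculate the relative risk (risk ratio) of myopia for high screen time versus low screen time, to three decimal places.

Reading the table with exposure as columns: a = 1430 (High screen time, case), b = 329 (High screen time, non-case), c = 733 (Low screen time, case), d = 951.
Risk in exposed = 1430/1759 = 0.81296; risk in unexposed = 733/1684 = 0.43527.
RR = 0.81296 / 0.43527 = 1.86771
The risk among the exposed is 1.87 times that among the unexposed.

1.868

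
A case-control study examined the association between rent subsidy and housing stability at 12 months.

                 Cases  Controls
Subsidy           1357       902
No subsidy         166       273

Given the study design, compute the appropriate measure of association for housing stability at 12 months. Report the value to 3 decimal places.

Cells: a = 1357, b = 902, c = 166, d = 273.
This is a case-control study: participants were sampled on outcome status, so risks in the source population cannot be estimated directly — relative risk is not valid here. The odds ratio is the appropriate measure.
OR = (a·d)/(b·c) = (1357 × 273) / (902 × 166) = 370461 / 149732 = 2.47416

2.474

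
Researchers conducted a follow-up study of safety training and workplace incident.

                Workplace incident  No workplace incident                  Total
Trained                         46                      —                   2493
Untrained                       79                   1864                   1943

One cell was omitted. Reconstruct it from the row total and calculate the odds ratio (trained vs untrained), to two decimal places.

0.44

The missing cell is in the exposed row: 2493 − 46 = 2447.
So a = 46, b = 2447, c = 79, d = 1864.
OR = (a·d)/(b·c) = (46 × 1864) / (2447 × 79) = 85744 / 193313 = 0.44355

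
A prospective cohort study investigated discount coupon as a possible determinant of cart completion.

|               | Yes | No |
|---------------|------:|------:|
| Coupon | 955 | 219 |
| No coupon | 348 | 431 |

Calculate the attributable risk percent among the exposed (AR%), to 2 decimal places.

45.08

Cells: a = 955, b = 219, c = 348, d = 431.
Risk in exposed = 955/1174 = 0.81346; risk in unexposed = 348/779 = 0.44673.
RR = 0.81346/0.44673 = 1.82093
AR% = (RR − 1)/RR × 100 = (1.82093 − 1)/1.82093 × 100 = 45.0830%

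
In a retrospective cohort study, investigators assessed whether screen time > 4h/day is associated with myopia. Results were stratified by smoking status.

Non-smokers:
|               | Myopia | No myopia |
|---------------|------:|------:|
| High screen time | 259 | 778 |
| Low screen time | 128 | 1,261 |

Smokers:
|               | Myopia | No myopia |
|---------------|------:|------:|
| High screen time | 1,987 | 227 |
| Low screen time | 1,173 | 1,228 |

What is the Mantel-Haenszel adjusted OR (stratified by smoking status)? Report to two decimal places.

6.72

OR_MH = Σ(aᵢdᵢ/nᵢ) / Σ(bᵢcᵢ/nᵢ), where nᵢ is the stratum total.
Stratum 1 (Non-smokers): n = 2426; a·d/n = 259·1261/2426 = 134.6245; b·c/n = 778·128/2426 = 41.0486
Stratum 2 (Smokers): n = 4615; a·d/n = 1987·1228/4615 = 528.7185; b·c/n = 227·1173/4615 = 57.6969
OR_MH = (134.6245 + 528.7185) / (41.0486 + 57.6969) = 663.3430 / 98.7455 = 6.71770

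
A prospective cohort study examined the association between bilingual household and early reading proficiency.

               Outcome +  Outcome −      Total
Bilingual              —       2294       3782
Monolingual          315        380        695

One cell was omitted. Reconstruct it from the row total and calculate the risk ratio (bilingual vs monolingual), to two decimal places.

0.87

The missing cell is in the exposed row: 3782 − 2294 = 1488.
So a = 1488, b = 2294, c = 315, d = 380.
RR = [a/(a+b)] / [c/(c+d)] = (1488/3782) / (315/695) = 0.39344/0.45324 = 0.86807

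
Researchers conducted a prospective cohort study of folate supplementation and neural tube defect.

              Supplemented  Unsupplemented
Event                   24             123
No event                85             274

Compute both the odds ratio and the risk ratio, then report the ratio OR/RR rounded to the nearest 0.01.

0.89

Reading the table with exposure as columns: a = 24 (Supplemented, case), b = 85 (Supplemented, non-case), c = 123 (Unsupplemented, case), d = 274.
OR = (24·274)/(85·123) = 6576/10455 = 0.62898
Risk in exposed = 24/109 = 0.22018; risk in unexposed = 123/397 = 0.30982; RR = 0.71067
OR/RR = 0.62898 / 0.71067 = 0.88505
The outcome is not rare, so the OR lies further from 1 than the RR.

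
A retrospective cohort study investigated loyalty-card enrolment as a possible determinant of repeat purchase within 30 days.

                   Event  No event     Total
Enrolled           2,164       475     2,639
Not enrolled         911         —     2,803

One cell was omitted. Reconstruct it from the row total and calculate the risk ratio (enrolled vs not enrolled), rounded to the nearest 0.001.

The missing cell is in the unexposed row: 2803 − 911 = 1892.
So a = 2164, b = 475, c = 911, d = 1892.
RR = [a/(a+b)] / [c/(c+d)] = (2164/2639) / (911/2803) = 0.82001/0.32501 = 2.52303

2.523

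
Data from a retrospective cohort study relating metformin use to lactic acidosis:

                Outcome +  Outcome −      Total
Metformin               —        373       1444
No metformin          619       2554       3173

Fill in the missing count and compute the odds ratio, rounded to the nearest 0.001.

The missing cell is in the exposed row: 1444 − 373 = 1071.
So a = 1071, b = 373, c = 619, d = 2554.
OR = (a·d)/(b·c) = (1071 × 2554) / (373 × 619) = 2735334 / 230887 = 11.84707

11.847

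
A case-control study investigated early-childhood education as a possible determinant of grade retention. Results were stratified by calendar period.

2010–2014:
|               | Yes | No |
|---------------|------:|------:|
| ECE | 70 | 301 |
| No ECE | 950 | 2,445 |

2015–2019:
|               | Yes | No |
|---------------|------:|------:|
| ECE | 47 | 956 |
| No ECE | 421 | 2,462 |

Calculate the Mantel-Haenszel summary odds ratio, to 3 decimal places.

OR_MH = Σ(aᵢdᵢ/nᵢ) / Σ(bᵢcᵢ/nᵢ), where nᵢ is the stratum total.
Stratum 1 (2010–2014): n = 3766; a·d/n = 70·2445/3766 = 45.4461; b·c/n = 301·950/3766 = 75.9294
Stratum 2 (2015–2019): n = 3886; a·d/n = 47·2462/3886 = 29.7771; b·c/n = 956·421/3886 = 103.5708
OR_MH = (45.4461 + 29.7771) / (75.9294 + 103.5708) = 75.2232 / 179.5001 = 0.41907

0.419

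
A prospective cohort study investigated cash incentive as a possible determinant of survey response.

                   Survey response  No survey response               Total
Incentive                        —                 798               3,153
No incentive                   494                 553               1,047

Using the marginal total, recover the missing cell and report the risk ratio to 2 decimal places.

The missing cell is in the exposed row: 3153 − 798 = 2355.
So a = 2355, b = 798, c = 494, d = 553.
RR = [a/(a+b)] / [c/(c+d)] = (2355/3153) / (494/1047) = 0.74691/0.47182 = 1.58302

1.58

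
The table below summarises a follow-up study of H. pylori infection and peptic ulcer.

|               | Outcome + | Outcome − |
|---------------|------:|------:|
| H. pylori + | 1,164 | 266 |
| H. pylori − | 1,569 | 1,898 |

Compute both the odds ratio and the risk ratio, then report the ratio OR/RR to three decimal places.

2.943

Cells: a = 1164, b = 266, c = 1569, d = 1898.
OR = (1164·1898)/(266·1569) = 2209272/417354 = 5.29352
Risk in exposed = 1164/1430 = 0.81399; risk in unexposed = 1569/3467 = 0.45255; RR = 1.79865
OR/RR = 5.29352 / 1.79865 = 2.94304
The outcome is not rare, so the OR lies further from 1 than the RR.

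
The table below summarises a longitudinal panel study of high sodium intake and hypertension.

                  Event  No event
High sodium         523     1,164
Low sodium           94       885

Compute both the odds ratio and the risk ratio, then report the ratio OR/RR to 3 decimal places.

Cells: a = 523, b = 1164, c = 94, d = 885.
OR = (523·885)/(1164·94) = 462855/109416 = 4.23023
Risk in exposed = 523/1687 = 0.31002; risk in unexposed = 94/979 = 0.09602; RR = 3.22880
OR/RR = 4.23023 / 3.22880 = 1.31016
The outcome is not rare, so the OR lies further from 1 than the RR.

1.310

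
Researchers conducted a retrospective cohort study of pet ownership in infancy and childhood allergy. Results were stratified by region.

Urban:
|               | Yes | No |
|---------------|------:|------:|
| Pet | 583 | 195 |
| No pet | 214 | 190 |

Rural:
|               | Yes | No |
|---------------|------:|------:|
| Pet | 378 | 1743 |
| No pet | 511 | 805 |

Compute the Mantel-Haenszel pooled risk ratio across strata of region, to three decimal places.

RR_MH = Σ(aᵢ·n₀ᵢ/nᵢ) / Σ(cᵢ·n₁ᵢ/nᵢ), with n₁ᵢ = aᵢ+bᵢ (exposed), n₀ᵢ = cᵢ+dᵢ (unexposed), nᵢ = n₁ᵢ+n₀ᵢ.
Stratum 1 (Urban): n₁ = 778, n₀ = 404, n = 1182; a·n₀/n = 583·404/1182 = 199.2657; c·n₁/n = 214·778/1182 = 140.8562
Stratum 2 (Rural): n₁ = 2121, n₀ = 1316, n = 3437; a·n₀/n = 378·1316/3437 = 144.7332; c·n₁/n = 511·2121/3437 = 315.3422
RR_MH = (199.2657 + 144.7332) / (140.8562 + 315.3422) = 343.9988 / 456.1983 = 0.75406

0.754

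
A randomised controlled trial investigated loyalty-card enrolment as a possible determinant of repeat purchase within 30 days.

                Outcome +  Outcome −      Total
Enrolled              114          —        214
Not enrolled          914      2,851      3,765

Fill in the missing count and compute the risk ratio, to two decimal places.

2.19

The missing cell is in the exposed row: 214 − 114 = 100.
So a = 114, b = 100, c = 914, d = 2851.
RR = [a/(a+b)] / [c/(c+d)] = (114/214) / (914/3765) = 0.53271/0.24276 = 2.19437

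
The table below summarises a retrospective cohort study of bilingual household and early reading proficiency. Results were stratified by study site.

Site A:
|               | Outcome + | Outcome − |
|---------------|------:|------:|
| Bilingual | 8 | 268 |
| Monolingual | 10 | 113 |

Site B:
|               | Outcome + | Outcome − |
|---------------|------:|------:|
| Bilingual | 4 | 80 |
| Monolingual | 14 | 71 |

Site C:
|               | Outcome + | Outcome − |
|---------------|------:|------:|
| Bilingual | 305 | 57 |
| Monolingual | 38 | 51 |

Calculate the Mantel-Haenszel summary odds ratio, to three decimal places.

OR_MH = Σ(aᵢdᵢ/nᵢ) / Σ(bᵢcᵢ/nᵢ), where nᵢ is the stratum total.
Stratum 1 (Site A): n = 399; a·d/n = 8·113/399 = 2.2657; b·c/n = 268·10/399 = 6.7168
Stratum 2 (Site B): n = 169; a·d/n = 4·71/169 = 1.6805; b·c/n = 80·14/169 = 6.6272
Stratum 3 (Site C): n = 451; a·d/n = 305·51/451 = 34.4900; b·c/n = 57·38/451 = 4.8027
OR_MH = (2.2657 + 1.6805 + 34.4900) / (6.7168 + 6.6272 + 4.8027) = 38.4362 / 18.1467 = 2.11808

2.118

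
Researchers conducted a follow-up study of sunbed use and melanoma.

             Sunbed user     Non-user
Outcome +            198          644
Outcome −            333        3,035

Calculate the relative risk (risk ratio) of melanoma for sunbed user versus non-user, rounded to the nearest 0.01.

Reading the table with exposure as columns: a = 198 (Sunbed user, case), b = 333 (Sunbed user, non-case), c = 644 (Non-user, case), d = 3035.
Risk in exposed = 198/531 = 0.37288; risk in unexposed = 644/3679 = 0.17505.
RR = 0.37288 / 0.17505 = 2.13017
The risk among the exposed is 2.13 times that among the unexposed.

2.13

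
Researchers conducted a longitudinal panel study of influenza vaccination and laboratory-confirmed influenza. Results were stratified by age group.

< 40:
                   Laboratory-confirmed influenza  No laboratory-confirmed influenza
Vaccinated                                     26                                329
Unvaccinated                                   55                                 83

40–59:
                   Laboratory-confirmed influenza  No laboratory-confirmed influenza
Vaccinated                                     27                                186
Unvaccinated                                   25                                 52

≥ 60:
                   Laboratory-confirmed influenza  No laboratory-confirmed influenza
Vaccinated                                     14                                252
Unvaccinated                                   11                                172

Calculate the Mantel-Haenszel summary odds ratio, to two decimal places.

0.25

OR_MH = Σ(aᵢdᵢ/nᵢ) / Σ(bᵢcᵢ/nᵢ), where nᵢ is the stratum total.
Stratum 1 (< 40): n = 493; a·d/n = 26·83/493 = 4.3773; b·c/n = 329·55/493 = 36.7039
Stratum 2 (40–59): n = 290; a·d/n = 27·52/290 = 4.8414; b·c/n = 186·25/290 = 16.0345
Stratum 3 (≥ 60): n = 449; a·d/n = 14·172/449 = 5.3630; b·c/n = 252·11/449 = 6.1737
OR_MH = (4.3773 + 4.8414 + 5.3630) / (36.7039 + 16.0345 + 6.1737) = 14.5817 / 58.9121 = 0.24752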